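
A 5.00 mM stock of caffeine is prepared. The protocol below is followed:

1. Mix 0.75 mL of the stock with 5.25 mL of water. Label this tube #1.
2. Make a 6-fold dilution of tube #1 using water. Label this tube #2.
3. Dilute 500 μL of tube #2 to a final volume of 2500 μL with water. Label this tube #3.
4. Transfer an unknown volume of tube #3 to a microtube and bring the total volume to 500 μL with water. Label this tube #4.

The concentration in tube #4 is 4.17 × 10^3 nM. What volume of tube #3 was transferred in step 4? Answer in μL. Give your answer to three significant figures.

Step 1: 0.75 mL + 5.25 mL = 6 mL total → factor 6/0.75 = 8
Step 2: 6-fold → factor 6
Step 3: 500 μL brought to 2500 μL → factor 2500/500 = 5
Step 4: v brought to 500 μL → factor = 500 μL/v
Product of known-step factors = 240
Overall factor = 5.00 mM / (4.17 × 10^3 nM) = 1199
Step-4 factor = 1199 / 240 = 4.996
v = 500 μL / 4.996 = 100 μL

100 μL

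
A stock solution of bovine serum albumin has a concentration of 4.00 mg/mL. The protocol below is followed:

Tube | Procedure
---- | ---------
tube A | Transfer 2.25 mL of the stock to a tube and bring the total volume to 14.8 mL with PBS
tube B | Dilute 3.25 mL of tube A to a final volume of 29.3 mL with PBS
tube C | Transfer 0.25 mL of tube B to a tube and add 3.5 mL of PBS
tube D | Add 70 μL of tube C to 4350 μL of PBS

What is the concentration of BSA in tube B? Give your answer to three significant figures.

Step 1: 2.25 mL brought to 14.8 mL → factor 14.8/2.25 = 6.5778
Step 2: 3.25 mL brought to 29.3 mL → factor 29.3/3.25 = 9.0154
Dilution factor through tube B = 6.5778 × 9.0154 = 59.301
[tube B] = 4.00 mg/mL / 59.301 = 0.0675 mg/mL

0.0675 mg/mL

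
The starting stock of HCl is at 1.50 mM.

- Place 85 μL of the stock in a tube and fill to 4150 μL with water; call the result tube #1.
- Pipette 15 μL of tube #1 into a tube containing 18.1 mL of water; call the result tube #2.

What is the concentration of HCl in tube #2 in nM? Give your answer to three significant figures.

25.4 nM

Step 1: 85 μL brought to 4150 μL → factor 4150/85 = 48.824
Step 2: 15 μL + 18.1 mL = 18115 μL total → factor 18115/15 = 1207.7
Overall dilution factor = 48.824 × 1207.7 = 58963
Final = 1.50 mM / 58963 = 2.544 × 10^-5 mM = 25.4 nM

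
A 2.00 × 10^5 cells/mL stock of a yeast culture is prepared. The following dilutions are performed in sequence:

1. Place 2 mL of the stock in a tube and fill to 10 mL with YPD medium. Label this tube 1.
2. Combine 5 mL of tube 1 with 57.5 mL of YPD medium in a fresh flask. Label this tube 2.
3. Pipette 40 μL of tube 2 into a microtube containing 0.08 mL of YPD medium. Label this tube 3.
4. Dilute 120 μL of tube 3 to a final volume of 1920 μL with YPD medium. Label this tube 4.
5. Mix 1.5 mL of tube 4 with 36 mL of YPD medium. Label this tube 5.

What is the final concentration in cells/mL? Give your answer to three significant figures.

2.67 cells/mL

Step 1: 2 mL brought to 10 mL → factor 10/2 = 5
Step 2: 5 mL + 57.5 mL = 62.5 mL total → factor 62.5/5 = 12.5
Step 3: 40 μL + 0.08 mL = 120 μL total → factor 120/40 = 3
Step 4: 120 μL brought to 1920 μL → factor 1920/120 = 16
Step 5: 1.5 mL + 36 mL = 37.5 mL total → factor 37.5/1.5 = 25
Overall dilution factor = 5 × 12.5 × 3 × 16 × 25 = 75000
Final = 2.00 × 10^5 cells/mL / 75000 = 2.67 cells/mL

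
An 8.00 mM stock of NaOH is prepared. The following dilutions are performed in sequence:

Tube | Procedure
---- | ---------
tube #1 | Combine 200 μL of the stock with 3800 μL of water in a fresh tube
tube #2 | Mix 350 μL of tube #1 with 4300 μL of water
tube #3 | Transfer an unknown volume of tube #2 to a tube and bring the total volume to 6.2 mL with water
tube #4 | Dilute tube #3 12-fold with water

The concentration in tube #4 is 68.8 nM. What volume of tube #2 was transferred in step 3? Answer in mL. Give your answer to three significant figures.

Step 1: 200 μL + 3800 μL = 4000 μL total → factor 4000/200 = 20
Step 2: 350 μL + 4300 μL = 4650 μL total → factor 4650/350 = 13.286
Step 3: v brought to 6.2 mL → factor = 6.2 mL/v
Step 4: 12-fold → factor 12
Product of known-step factors = 3188.6
Overall factor = 8.00 mM / (68.8 nM) = 1.1628 × 10^5
Step-3 factor = 1.1628 × 10^5 / 3188.6 = 36.467
v = 6.2 mL / 36.467 = 0.170 mL

0.170 mL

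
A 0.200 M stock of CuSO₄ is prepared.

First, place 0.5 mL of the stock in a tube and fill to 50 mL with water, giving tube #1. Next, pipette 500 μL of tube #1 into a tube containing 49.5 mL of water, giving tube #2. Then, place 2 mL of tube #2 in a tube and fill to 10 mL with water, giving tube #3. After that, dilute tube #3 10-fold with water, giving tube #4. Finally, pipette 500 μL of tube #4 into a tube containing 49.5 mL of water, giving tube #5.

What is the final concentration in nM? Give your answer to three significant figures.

Step 1: 0.5 mL brought to 50 mL → factor 50/0.5 = 100
Step 2: 500 μL + 49.5 mL = 50000 μL total → factor 50000/500 = 100
Step 3: 2 mL brought to 10 mL → factor 10/2 = 5
Step 4: 10-fold → factor 10
Step 5: 500 μL + 49.5 mL = 50000 μL total → factor 50000/500 = 100
Overall dilution factor = 100 × 100 × 5 × 10 × 100 = 5 × 10^7
Final = 0.200 M / 5 × 10^7 = 4.000 × 10^-9 M = 4.00 nM

4.00 nM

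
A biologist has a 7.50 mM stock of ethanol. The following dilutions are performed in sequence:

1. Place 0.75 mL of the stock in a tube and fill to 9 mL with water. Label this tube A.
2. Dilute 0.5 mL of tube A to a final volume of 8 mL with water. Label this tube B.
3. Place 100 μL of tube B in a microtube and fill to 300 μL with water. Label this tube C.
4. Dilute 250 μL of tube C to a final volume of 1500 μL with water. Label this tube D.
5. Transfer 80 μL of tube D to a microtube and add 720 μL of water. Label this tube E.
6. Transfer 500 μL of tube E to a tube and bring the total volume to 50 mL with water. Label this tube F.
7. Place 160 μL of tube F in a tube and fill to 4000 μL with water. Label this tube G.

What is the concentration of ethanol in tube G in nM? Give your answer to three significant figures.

0.0868 nM

Step 1: 0.75 mL brought to 9 mL → factor 9/0.75 = 12
Step 2: 0.5 mL brought to 8 mL → factor 8/0.5 = 16
Step 3: 100 μL brought to 300 μL → factor 300/100 = 3
Step 4: 250 μL brought to 1500 μL → factor 1500/250 = 6
Step 5: 80 μL + 720 μL = 800 μL total → factor 800/80 = 10
Step 6: 500 μL brought to 50 mL → factor 50000/500 = 100
Step 7: 160 μL brought to 4000 μL → factor 4000/160 = 25
Overall dilution factor = 12 × 16 × 3 × 6 × 10 × 100 × 25 = 8.64 × 10^7
Final = 7.50 mM / 8.64 × 10^7 = 8.681 × 10^-8 mM = 0.0868 nM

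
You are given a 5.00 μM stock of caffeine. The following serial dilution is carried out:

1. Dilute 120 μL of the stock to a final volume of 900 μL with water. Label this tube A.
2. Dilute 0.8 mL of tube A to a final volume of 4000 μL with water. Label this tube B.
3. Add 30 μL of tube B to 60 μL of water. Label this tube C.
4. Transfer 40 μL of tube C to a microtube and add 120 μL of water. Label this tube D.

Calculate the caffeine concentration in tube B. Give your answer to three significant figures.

0.133 μM

Step 1: 120 μL brought to 900 μL → factor 900/120 = 7.5
Step 2: 0.8 mL brought to 4000 μL → factor 4/0.8 = 5
Dilution factor through tube B = 7.5 × 5 = 37.5
[tube B] = 5.00 μM / 37.5 = 0.133 μM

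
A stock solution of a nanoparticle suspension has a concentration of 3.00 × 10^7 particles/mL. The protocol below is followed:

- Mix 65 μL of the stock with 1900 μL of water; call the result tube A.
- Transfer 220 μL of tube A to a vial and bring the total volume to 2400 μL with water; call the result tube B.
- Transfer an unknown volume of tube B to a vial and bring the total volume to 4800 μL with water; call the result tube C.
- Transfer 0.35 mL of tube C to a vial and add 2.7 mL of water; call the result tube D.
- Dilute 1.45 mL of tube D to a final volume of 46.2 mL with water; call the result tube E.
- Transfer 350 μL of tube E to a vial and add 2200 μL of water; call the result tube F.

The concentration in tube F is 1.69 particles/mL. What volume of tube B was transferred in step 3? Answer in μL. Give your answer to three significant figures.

180 μL

Step 1: 65 μL + 1900 μL = 1965 μL total → factor 1965/65 = 30.231
Step 2: 220 μL brought to 2400 μL → factor 2400/220 = 10.909
Step 3: v brought to 4800 μL → factor = 4800 μL/v
Step 4: 0.35 mL + 2.7 mL = 3.05 mL total → factor 3.05/0.35 = 8.7143
Step 5: 1.45 mL brought to 46.2 mL → factor 46.2/1.45 = 31.862
Step 6: 350 μL + 2200 μL = 2550 μL total → factor 2550/350 = 7.2857
Product of known-step factors = 6.6714 × 10^5
Overall factor = 3.00 × 10^7 particles/mL / (1.69 particles/mL) = 1.7751 × 10^7
Step-3 factor = 1.7751 × 10^7 / 6.6714 × 10^5 = 26.608
v = 4800 μL / 26.608 = 180 μL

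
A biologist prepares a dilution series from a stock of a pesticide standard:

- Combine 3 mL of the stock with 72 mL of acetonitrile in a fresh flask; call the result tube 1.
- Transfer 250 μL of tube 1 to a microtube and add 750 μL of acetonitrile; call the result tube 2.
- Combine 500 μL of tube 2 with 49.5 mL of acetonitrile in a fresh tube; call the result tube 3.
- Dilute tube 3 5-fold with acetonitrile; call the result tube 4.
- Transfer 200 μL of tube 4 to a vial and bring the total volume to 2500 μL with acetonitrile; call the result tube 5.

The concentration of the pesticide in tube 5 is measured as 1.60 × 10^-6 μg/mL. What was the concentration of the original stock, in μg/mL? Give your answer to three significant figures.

Step 1: 3 mL + 72 mL = 75 mL total → factor 75/3 = 25
Step 2: 250 μL + 750 μL = 1000 μL total → factor 1000/250 = 4
Step 3: 500 μL + 49.5 mL = 50000 μL total → factor 50000/500 = 100
Step 4: 5-fold → factor 5
Step 5: 200 μL brought to 2500 μL → factor 2500/200 = 12.5
Overall dilution factor = 25 × 4 × 100 × 5 × 12.5 = 6.25 × 10^5
Stock = 1.60 × 10^-6 μg/mL × 6.25 × 10^5 = 1.00 μg/mL

1.00 μg/mL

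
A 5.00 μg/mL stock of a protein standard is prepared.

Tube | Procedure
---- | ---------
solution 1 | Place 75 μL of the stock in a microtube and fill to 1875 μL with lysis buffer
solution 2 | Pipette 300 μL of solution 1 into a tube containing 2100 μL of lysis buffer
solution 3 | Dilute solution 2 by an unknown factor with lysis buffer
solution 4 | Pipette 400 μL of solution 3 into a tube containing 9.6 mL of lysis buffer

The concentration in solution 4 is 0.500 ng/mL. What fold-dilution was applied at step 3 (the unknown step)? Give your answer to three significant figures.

Step 1: 75 μL brought to 1875 μL → factor 1875/75 = 25
Step 2: 300 μL + 2100 μL = 2400 μL total → factor 2400/300 = 8
Step 3: unknown factor x
Step 4: 400 μL + 9.6 mL = 10000 μL total → factor 10000/400 = 25
Product of known-step factors = 5000
Overall factor = 5.00 μg/mL / (0.500 ng/mL) = 10000
x = 10000 / 5000 = 2.00

2.00-fold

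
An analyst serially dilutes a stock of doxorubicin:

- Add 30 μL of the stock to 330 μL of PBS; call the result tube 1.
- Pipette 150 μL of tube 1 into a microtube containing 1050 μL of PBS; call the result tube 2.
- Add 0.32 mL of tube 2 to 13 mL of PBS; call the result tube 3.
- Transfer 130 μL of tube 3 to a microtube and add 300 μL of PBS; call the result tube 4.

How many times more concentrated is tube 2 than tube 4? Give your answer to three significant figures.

138

Step 1: 30 μL + 330 μL = 360 μL total → factor 360/30 = 12
Step 2: 150 μL + 1050 μL = 1200 μL total → factor 1200/150 = 8
Step 3: 0.32 mL + 13 mL = 13.32 mL total → factor 13.32/0.32 = 41.625
Step 4: 130 μL + 300 μL = 430 μL total → factor 430/130 = 3.3077
Dilution factor to tube 2 = 96; to tube 4 = 13218
[tube 2]/[tube 4] = (factor to tube 4)/(factor to tube 2) = 13218/96 = 138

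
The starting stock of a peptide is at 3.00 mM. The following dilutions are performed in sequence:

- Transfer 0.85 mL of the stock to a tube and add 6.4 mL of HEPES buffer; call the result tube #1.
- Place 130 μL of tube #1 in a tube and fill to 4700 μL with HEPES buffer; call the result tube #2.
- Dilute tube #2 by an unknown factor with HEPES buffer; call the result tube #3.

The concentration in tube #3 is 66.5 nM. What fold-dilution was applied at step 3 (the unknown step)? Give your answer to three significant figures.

146-fold

Step 1: 0.85 mL + 6.4 mL = 7.25 mL total → factor 7.25/0.85 = 8.5294
Step 2: 130 μL brought to 4700 μL → factor 4700/130 = 36.154
Step 3: unknown factor x
Product of known-step factors = 308.37
Overall factor = 3.00 mM / (66.5 nM) = 45113
x = 45113 / 308.37 = 146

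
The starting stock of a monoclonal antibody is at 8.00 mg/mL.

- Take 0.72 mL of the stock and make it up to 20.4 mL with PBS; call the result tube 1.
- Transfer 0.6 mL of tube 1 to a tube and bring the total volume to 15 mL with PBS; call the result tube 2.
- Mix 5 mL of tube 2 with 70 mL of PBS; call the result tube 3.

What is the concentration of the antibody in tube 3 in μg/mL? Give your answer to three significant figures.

Step 1: 0.72 mL brought to 20.4 mL → factor 20.4/0.72 = 28.333
Step 2: 0.6 mL brought to 15 mL → factor 15/0.6 = 25
Step 3: 5 mL + 70 mL = 75 mL total → factor 75/5 = 15
Overall dilution factor = 28.333 × 25 × 15 = 10625
Final = 8.00 mg/mL / 10625 = 0.0007529 mg/mL = 0.753 μg/mL

0.753 μg/mL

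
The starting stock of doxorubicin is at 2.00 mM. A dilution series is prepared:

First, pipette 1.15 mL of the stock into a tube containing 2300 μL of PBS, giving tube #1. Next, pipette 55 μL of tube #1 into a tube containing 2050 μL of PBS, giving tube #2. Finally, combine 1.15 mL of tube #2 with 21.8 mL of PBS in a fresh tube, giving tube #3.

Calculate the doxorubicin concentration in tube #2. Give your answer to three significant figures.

0.0174 mM

Step 1: 1.15 mL + 2300 μL = 3.45 mL total → factor 3.45/1.15 = 3
Step 2: 55 μL + 2050 μL = 2105 μL total → factor 2105/55 = 38.273
Dilution factor through tube #2 = 3 × 38.273 = 114.82
[tube #2] = 2.00 mM / 114.82 = 0.0174 mM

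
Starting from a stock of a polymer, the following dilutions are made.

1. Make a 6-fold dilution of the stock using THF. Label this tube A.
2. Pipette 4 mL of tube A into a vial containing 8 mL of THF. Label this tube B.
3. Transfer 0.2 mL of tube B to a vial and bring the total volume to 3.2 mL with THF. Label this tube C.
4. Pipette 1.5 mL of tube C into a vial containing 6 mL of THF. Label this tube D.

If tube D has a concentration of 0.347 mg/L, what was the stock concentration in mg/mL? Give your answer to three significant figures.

0.500 mg/mL

Step 1: 6-fold → factor 6
Step 2: 4 mL + 8 mL = 12 mL total → factor 12/4 = 3
Step 3: 0.2 mL brought to 3.2 mL → factor 3.2/0.2 = 16
Step 4: 1.5 mL + 6 mL = 7.5 mL total → factor 7.5/1.5 = 5
Overall dilution factor = 6 × 3 × 16 × 5 = 1440
Stock = 0.347 mg/L × 1440 = 499.7 mg/L = 0.500 mg/mL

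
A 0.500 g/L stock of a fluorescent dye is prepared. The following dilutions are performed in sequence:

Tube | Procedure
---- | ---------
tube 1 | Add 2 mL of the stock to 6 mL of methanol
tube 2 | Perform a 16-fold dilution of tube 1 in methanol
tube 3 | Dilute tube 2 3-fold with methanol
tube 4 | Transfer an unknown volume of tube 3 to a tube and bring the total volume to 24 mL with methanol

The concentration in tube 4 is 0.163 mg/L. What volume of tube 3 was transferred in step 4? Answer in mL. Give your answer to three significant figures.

Step 1: 2 mL + 6 mL = 8 mL total → factor 8/2 = 4
Step 2: 16-fold → factor 16
Step 3: 3-fold → factor 3
Step 4: v brought to 24 mL → factor = 24 mL/v
Product of known-step factors = 192
Overall factor = 0.500 g/L / (0.163 mg/L) = 3067.5
Step-4 factor = 3067.5 / 192 = 15.976
v = 24 mL / 15.976 = 1.50 mL

1.50 mL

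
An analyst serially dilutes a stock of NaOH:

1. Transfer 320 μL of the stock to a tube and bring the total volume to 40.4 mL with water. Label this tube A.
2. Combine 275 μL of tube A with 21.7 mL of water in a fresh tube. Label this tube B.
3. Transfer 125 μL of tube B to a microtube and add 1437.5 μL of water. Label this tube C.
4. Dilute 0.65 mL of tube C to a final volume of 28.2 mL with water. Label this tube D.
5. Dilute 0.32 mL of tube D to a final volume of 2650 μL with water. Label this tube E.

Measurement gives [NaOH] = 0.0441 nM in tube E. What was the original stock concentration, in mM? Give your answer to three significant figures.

2.00 mM

Step 1: 320 μL brought to 40.4 mL → factor 40400/320 = 126.25
Step 2: 275 μL + 21.7 mL = 21975 μL total → factor 21975/275 = 79.909
Step 3: 125 μL + 1437.5 μL = 1562.5 μL total → factor 1562.5/125 = 12.5
Step 4: 0.65 mL brought to 28.2 mL → factor 28.2/0.65 = 43.385
Step 5: 0.32 mL brought to 2650 μL → factor 2.65/0.32 = 8.2812
Overall dilution factor = 126.25 × 79.909 × 12.5 × 43.385 × 8.2812 = 4.5307 × 10^7
Stock = 0.0441 nM × 4.5307 × 10^7 = 1.998 × 10^6 nM = 2.00 mM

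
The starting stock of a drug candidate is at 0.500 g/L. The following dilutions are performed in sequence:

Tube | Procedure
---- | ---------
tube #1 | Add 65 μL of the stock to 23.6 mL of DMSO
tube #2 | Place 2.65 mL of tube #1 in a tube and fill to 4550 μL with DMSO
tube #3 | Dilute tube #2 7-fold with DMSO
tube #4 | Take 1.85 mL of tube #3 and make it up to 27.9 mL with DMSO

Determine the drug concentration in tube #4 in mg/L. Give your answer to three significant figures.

0.00758 mg/L

Step 1: 65 μL + 23.6 mL = 23665 μL total → factor 23665/65 = 364.08
Step 2: 2.65 mL brought to 4550 μL → factor 4.55/2.65 = 1.717
Step 3: 7-fold → factor 7
Step 4: 1.85 mL brought to 27.9 mL → factor 27.9/1.85 = 15.081
Overall dilution factor = 364.08 × 1.717 × 7 × 15.081 = 65992
Final = 0.500 g/L / 65992 = 7.577 × 10^-6 g/L = 0.00758 mg/L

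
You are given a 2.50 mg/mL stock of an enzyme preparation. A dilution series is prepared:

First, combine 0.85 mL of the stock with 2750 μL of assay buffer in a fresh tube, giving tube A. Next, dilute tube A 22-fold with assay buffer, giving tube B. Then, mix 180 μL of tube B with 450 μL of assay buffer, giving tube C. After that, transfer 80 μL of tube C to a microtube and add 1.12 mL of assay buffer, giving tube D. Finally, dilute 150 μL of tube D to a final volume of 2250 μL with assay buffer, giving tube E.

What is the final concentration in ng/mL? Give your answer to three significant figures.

Step 1: 0.85 mL + 2750 μL = 3.6 mL total → factor 3.6/0.85 = 4.2353
Step 2: 22-fold → factor 22
Step 3: 180 μL + 450 μL = 630 μL total → factor 630/180 = 3.5
Step 4: 80 μL + 1.12 mL = 1200 μL total → factor 1200/80 = 15
Step 5: 150 μL brought to 2250 μL → factor 2250/150 = 15
Overall dilution factor = 4.2353 × 22 × 3.5 × 15 × 15 = 73376
Final = 2.50 mg/mL / 73376 = 3.407 × 10^-5 mg/mL = 34.1 ng/mL

34.1 ng/mL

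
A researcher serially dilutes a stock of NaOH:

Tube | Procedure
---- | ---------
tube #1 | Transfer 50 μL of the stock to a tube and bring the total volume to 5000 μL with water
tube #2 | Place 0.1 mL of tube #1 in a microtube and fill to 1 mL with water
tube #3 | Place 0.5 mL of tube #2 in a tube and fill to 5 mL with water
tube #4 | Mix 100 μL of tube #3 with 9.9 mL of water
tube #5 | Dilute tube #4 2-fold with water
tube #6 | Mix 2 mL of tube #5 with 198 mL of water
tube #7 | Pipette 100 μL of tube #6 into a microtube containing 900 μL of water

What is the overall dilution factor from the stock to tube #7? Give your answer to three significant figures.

2.00 × 10^9

Step 1: 50 μL brought to 5000 μL → factor 5000/50 = 100
Step 2: 0.1 mL brought to 1 mL → factor 1/0.1 = 10
Step 3: 0.5 mL brought to 5 mL → factor 5/0.5 = 10
Step 4: 100 μL + 9.9 mL = 10000 μL total → factor 10000/100 = 100
Step 5: 2-fold → factor 2
Step 6: 2 mL + 198 mL = 200 mL total → factor 200/2 = 100
Step 7: 100 μL + 900 μL = 1000 μL total → factor 1000/100 = 10
Overall dilution factor = 100 × 10 × 10 × 100 × 2 × 100 × 10 = 2 × 10^9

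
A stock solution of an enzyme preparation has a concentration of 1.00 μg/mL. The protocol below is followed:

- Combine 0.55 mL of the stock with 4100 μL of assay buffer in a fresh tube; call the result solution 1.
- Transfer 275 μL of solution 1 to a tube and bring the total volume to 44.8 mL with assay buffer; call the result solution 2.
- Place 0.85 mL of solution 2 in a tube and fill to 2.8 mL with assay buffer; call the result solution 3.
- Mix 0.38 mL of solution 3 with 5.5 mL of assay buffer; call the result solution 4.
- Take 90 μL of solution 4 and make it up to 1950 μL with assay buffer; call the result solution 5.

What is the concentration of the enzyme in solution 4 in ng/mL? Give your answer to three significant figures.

0.0142 ng/mL

Step 1: 0.55 mL + 4100 μL = 4.65 mL total → factor 4.65/0.55 = 8.4545
Step 2: 275 μL brought to 44.8 mL → factor 44800/275 = 162.91
Step 3: 0.85 mL brought to 2.8 mL → factor 2.8/0.85 = 3.2941
Step 4: 0.38 mL + 5.5 mL = 5.88 mL total → factor 5.88/0.38 = 15.474
Dilution factor through solution 4 = 8.4545 × 162.91 × 3.2941 × 15.474 = 70205
[solution 4] = 1.00 μg/mL / 70205 = 1.424 × 10^-5 μg/mL = 0.0142 ng/mL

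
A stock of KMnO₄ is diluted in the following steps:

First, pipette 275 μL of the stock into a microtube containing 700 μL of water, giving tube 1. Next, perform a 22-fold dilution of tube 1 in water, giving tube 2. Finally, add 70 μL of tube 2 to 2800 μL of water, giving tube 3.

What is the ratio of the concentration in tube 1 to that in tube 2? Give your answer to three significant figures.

22.0

Step 1: 275 μL + 700 μL = 975 μL total → factor 975/275 = 3.5455
Step 2: 22-fold → factor 22
Dilution factor to tube 1 = 3.5455; to tube 2 = 78
[tube 1]/[tube 2] = (factor to tube 2)/(factor to tube 1) = 78/3.5455 = 22.0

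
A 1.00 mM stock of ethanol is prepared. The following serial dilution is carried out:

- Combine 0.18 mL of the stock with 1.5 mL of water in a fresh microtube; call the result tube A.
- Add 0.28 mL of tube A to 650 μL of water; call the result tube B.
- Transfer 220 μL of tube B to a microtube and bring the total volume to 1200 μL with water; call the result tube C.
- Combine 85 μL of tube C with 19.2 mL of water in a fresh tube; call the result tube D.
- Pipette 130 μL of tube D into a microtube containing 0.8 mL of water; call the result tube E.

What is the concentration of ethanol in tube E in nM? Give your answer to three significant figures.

Step 1: 0.18 mL + 1.5 mL = 1.68 mL total → factor 1.68/0.18 = 9.3333
Step 2: 0.28 mL + 650 μL = 0.93 mL total → factor 0.93/0.28 = 3.3214
Step 3: 220 μL brought to 1200 μL → factor 1200/220 = 5.4545
Step 4: 85 μL + 19.2 mL = 19285 μL total → factor 19285/85 = 226.88
Step 5: 130 μL + 0.8 mL = 930 μL total → factor 930/130 = 7.1538
Overall dilution factor = 9.3333 × 3.3214 × 5.4545 × 226.88 × 7.1538 = 2.7445 × 10^5
Final = 1.00 mM / 2.7445 × 10^5 = 3.644 × 10^-6 mM = 3.64 nM

3.64 nM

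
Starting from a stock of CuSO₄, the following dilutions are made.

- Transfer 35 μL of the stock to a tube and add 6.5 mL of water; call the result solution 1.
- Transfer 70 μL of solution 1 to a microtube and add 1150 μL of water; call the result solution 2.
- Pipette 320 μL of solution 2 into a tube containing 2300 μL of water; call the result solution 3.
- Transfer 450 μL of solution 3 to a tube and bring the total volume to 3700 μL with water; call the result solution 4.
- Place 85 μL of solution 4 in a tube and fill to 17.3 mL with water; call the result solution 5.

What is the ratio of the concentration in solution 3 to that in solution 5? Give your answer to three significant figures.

Step 1: 35 μL + 6.5 mL = 6535 μL total → factor 6535/35 = 186.71
Step 2: 70 μL + 1150 μL = 1220 μL total → factor 1220/70 = 17.429
Step 3: 320 μL + 2300 μL = 2620 μL total → factor 2620/320 = 8.1875
Step 4: 450 μL brought to 3700 μL → factor 3700/450 = 8.2222
Step 5: 85 μL brought to 17.3 mL → factor 17300/85 = 203.53
Dilution factor to solution 3 = 26643; to solution 5 = 4.4587 × 10^7
[solution 3]/[solution 5] = (factor to solution 5)/(factor to solution 3) = 4.4587 × 10^7/26643 = 1.67 × 10^3

1.67 × 10^3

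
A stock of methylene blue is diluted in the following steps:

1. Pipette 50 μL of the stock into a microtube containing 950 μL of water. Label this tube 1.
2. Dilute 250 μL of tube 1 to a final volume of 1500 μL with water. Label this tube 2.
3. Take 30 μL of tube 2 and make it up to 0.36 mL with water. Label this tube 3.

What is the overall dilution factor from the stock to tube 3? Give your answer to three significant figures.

Step 1: 50 μL + 950 μL = 1000 μL total → factor 1000/50 = 20
Step 2: 250 μL brought to 1500 μL → factor 1500/250 = 6
Step 3: 30 μL brought to 0.36 mL → factor 360/30 = 12
Overall dilution factor = 20 × 6 × 12 = 1440

1.44 × 10^3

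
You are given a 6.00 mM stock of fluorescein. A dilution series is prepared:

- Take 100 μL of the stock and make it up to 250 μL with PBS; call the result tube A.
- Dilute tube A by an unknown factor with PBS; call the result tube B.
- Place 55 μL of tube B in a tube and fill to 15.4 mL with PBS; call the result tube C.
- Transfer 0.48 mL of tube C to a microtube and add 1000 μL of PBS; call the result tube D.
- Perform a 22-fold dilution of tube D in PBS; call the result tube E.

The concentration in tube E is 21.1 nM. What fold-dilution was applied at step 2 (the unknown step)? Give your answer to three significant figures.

5.99-fold

Step 1: 100 μL brought to 250 μL → factor 250/100 = 2.5
Step 2: unknown factor x
Step 3: 55 μL brought to 15.4 mL → factor 15400/55 = 280
Step 4: 0.48 mL + 1000 μL = 1.48 mL total → factor 1.48/0.48 = 3.0833
Step 5: 22-fold → factor 22
Product of known-step factors = 47483
Overall factor = 6.00 mM / (21.1 nM) = 2.8436 × 10^5
x = 2.8436 × 10^5 / 47483 = 5.99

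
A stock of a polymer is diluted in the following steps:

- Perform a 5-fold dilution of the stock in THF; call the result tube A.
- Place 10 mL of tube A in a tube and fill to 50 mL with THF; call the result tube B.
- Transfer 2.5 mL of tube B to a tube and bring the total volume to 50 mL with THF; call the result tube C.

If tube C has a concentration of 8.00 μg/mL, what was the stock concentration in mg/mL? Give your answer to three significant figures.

4.00 mg/mL

Step 1: 5-fold → factor 5
Step 2: 10 mL brought to 50 mL → factor 50/10 = 5
Step 3: 2.5 mL brought to 50 mL → factor 50/2.5 = 20
Overall dilution factor = 5 × 5 × 20 = 500
Stock = 8.00 μg/mL × 500 = 4000 μg/mL = 4.00 mg/mL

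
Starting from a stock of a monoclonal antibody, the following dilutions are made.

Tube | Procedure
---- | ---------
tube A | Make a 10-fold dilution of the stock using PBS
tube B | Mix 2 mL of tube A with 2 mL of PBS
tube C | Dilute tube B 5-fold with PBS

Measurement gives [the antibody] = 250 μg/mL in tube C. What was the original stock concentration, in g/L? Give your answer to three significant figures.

Step 1: 10-fold → factor 10
Step 2: 2 mL + 2 mL = 4 mL total → factor 4/2 = 2
Step 3: 5-fold → factor 5
Overall dilution factor = 10 × 2 × 5 = 100
Stock = 250 μg/mL × 100 = 2.500 × 10^4 μg/mL = 25.0 g/L

25.0 g/L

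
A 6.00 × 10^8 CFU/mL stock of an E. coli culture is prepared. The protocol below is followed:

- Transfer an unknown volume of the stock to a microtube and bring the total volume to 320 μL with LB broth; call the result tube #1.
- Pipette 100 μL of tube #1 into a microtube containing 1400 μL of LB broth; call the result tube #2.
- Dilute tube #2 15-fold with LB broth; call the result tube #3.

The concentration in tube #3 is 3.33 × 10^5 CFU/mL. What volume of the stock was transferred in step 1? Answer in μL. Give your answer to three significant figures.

Step 1: v brought to 320 μL → factor = 320 μL/v
Step 2: 100 μL + 1400 μL = 1500 μL total → factor 1500/100 = 15
Step 3: 15-fold → factor 15
Product of known-step factors = 225
Overall factor = 6.00 × 10^8 CFU/mL / (3.33 × 10^5 CFU/mL) = 1801.8
Step-1 factor = 1801.8 / 225 = 8.008
v = 320 μL / 8.008 = 40.0 μL

40.0 μL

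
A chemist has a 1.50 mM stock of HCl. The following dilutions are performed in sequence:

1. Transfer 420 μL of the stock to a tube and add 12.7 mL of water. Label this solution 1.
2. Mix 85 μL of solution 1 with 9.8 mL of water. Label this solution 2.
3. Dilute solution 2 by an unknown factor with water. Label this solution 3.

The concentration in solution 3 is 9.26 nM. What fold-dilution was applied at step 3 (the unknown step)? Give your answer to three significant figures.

Step 1: 420 μL + 12.7 mL = 13120 μL total → factor 13120/420 = 31.238
Step 2: 85 μL + 9.8 mL = 9885 μL total → factor 9885/85 = 116.29
Step 3: unknown factor x
Product of known-step factors = 3632.8
Overall factor = 1.50 mM / (9.26 nM) = 1.6199 × 10^5
x = 1.6199 × 10^5 / 3632.8 = 44.6

44.6-fold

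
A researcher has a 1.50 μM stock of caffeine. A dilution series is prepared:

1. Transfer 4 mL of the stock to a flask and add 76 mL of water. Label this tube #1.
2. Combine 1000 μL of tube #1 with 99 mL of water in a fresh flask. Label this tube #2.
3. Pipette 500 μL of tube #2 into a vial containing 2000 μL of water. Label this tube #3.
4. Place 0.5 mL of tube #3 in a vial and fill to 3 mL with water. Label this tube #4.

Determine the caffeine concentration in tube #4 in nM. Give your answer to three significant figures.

0.0250 nM

Step 1: 4 mL + 76 mL = 80 mL total → factor 80/4 = 20
Step 2: 1000 μL + 99 mL = 1 × 10^5 μL total → factor 1 × 10^5/1000 = 100
Step 3: 500 μL + 2000 μL = 2500 μL total → factor 2500/500 = 5
Step 4: 0.5 mL brought to 3 mL → factor 3/0.5 = 6
Overall dilution factor = 20 × 100 × 5 × 6 = 60000
Final = 1.50 μM / 60000 = 2.500 × 10^-5 μM = 0.0250 nM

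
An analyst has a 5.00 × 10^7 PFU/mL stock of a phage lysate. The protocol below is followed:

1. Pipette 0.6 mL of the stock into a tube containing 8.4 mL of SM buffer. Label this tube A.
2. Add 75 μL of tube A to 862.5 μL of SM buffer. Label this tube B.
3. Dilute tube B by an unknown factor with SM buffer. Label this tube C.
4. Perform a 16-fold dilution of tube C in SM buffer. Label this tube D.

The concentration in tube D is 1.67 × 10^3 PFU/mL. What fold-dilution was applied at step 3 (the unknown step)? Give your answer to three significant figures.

Step 1: 0.6 mL + 8.4 mL = 9 mL total → factor 9/0.6 = 15
Step 2: 75 μL + 862.5 μL = 937.5 μL total → factor 937.5/75 = 12.5
Step 3: unknown factor x
Step 4: 16-fold → factor 16
Product of known-step factors = 3000
Overall factor = 5.00 × 10^7 PFU/mL / (1.67 × 10^3 PFU/mL) = 29940
x = 29940 / 3000 = 9.98

9.98-fold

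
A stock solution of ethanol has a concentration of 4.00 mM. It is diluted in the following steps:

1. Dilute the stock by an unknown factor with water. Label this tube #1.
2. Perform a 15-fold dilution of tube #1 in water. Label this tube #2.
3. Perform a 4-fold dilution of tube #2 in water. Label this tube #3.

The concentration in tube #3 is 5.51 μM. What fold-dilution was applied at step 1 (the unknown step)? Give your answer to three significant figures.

Step 1: unknown factor x
Step 2: 15-fold → factor 15
Step 3: 4-fold → factor 4
Product of known-step factors = 60
Overall factor = 4.00 mM / (5.51 μM) = 725.95
x = 725.95 / 60 = 12.1

12.1-fold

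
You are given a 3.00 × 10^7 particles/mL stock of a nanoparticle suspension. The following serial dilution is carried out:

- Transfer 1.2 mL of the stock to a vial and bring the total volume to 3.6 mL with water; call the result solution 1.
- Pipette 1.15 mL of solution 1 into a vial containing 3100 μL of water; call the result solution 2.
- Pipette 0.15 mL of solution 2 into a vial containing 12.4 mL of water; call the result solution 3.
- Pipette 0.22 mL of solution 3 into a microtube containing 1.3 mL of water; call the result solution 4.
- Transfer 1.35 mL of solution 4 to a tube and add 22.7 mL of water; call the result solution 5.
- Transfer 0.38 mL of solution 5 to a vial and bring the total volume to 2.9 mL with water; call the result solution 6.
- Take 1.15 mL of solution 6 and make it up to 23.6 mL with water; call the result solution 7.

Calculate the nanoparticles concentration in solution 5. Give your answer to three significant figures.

Step 1: 1.2 mL brought to 3.6 mL → factor 3.6/1.2 = 3
Step 2: 1.15 mL + 3100 μL = 4.25 mL total → factor 4.25/1.15 = 3.6957
Step 3: 0.15 mL + 12.4 mL = 12.55 mL total → factor 12.55/0.15 = 83.667
Step 4: 0.22 mL + 1.3 mL = 1.52 mL total → factor 1.52/0.22 = 6.9091
Step 5: 1.35 mL + 22.7 mL = 24.05 mL total → factor 24.05/1.35 = 17.815
Dilution factor through solution 5 = 3 × 3.6957 × 83.667 × 6.9091 × 17.815 = 1.1417 × 10^5
[solution 5] = 3.00 × 10^7 particles/mL / 1.1417 × 10^5 = 263 particles/mL

263 particles/mL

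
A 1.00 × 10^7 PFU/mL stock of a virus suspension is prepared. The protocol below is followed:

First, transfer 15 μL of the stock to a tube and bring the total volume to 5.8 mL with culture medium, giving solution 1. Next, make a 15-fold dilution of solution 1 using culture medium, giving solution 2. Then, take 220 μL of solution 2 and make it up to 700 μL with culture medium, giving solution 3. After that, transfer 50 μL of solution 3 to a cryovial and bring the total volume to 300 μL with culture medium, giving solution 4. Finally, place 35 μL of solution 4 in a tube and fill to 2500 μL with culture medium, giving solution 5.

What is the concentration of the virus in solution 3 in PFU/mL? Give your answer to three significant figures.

542 PFU/mL

Step 1: 15 μL brought to 5.8 mL → factor 5800/15 = 386.67
Step 2: 15-fold → factor 15
Step 3: 220 μL brought to 700 μL → factor 700/220 = 3.1818
Dilution factor through solution 3 = 386.67 × 15 × 3.1818 = 18455
[solution 3] = 1.00 × 10^7 PFU/mL / 18455 = 542 PFU/mL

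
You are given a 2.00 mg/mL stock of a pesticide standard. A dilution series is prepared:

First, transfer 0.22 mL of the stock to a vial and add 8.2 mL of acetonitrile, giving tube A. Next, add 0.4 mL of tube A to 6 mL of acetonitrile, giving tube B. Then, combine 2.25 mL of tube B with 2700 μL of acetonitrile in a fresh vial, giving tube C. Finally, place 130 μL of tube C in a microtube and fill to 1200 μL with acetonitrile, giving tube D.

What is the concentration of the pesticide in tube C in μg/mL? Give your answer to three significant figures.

1.48 μg/mL

Step 1: 0.22 mL + 8.2 mL = 8.42 mL total → factor 8.42/0.22 = 38.273
Step 2: 0.4 mL + 6 mL = 6.4 mL total → factor 6.4/0.4 = 16
Step 3: 2.25 mL + 2700 μL = 4.95 mL total → factor 4.95/2.25 = 2.2
Dilution factor through tube C = 38.273 × 16 × 2.2 = 1347.2
[tube C] = 2.00 mg/mL / 1347.2 = 0.001485 mg/mL = 1.48 μg/mL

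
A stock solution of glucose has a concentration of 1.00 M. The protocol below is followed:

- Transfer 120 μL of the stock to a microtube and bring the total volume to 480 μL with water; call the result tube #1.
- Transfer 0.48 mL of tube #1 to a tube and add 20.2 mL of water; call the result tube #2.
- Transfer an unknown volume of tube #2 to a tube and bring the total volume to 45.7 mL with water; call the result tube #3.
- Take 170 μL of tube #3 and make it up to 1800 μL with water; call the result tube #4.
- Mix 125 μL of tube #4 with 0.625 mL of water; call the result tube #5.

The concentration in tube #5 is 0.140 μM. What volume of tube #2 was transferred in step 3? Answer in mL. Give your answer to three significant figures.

0.0700 mL

Step 1: 120 μL brought to 480 μL → factor 480/120 = 4
Step 2: 0.48 mL + 20.2 mL = 20.68 mL total → factor 20.68/0.48 = 43.083
Step 3: v brought to 45.7 mL → factor = 45.7 mL/v
Step 4: 170 μL brought to 1800 μL → factor 1800/170 = 10.588
Step 5: 125 μL + 0.625 mL = 750 μL total → factor 750/125 = 6
Product of known-step factors = 10948
Overall factor = 1.00 M / (0.140 μM) = 7.1429 × 10^6
Step-3 factor = 7.1429 × 10^6 / 10948 = 652.42
v = 45.7 mL / 652.42 = 0.0700 mL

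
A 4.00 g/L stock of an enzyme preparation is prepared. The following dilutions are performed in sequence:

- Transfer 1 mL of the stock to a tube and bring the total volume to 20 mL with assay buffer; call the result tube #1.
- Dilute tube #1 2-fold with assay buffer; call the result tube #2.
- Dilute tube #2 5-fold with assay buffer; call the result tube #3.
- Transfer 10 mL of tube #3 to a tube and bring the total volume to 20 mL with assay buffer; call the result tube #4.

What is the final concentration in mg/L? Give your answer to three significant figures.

Step 1: 1 mL brought to 20 mL → factor 20/1 = 20
Step 2: 2-fold → factor 2
Step 3: 5-fold → factor 5
Step 4: 10 mL brought to 20 mL → factor 20/10 = 2
Overall dilution factor = 20 × 2 × 5 × 2 = 400
Final = 4.00 g/L / 400 = 0.01000 g/L = 10.0 mg/L

10.0 mg/L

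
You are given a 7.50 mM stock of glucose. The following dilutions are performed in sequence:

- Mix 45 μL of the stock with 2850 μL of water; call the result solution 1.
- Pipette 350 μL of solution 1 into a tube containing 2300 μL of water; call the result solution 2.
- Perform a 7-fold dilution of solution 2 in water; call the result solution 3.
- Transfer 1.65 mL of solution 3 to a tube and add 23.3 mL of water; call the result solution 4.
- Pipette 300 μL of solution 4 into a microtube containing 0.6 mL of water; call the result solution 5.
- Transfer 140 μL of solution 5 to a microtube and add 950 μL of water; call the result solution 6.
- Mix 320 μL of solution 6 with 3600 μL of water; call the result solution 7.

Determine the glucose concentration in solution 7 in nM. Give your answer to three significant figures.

0.508 nM

Step 1: 45 μL + 2850 μL = 2895 μL total → factor 2895/45 = 64.333
Step 2: 350 μL + 2300 μL = 2650 μL total → factor 2650/350 = 7.5714
Step 3: 7-fold → factor 7
Step 4: 1.65 mL + 23.3 mL = 24.95 mL total → factor 24.95/1.65 = 15.121
Step 5: 300 μL + 0.6 mL = 900 μL total → factor 900/300 = 3
Step 6: 140 μL + 950 μL = 1090 μL total → factor 1090/140 = 7.7857
Step 7: 320 μL + 3600 μL = 3920 μL total → factor 3920/320 = 12.25
Overall dilution factor = 64.333 × 7.5714 × 7 × 15.121 × 3 × 7.7857 × 12.25 = 1.4752 × 10^7
Final = 7.50 mM / 1.4752 × 10^7 = 5.084 × 10^-7 mM = 0.508 nM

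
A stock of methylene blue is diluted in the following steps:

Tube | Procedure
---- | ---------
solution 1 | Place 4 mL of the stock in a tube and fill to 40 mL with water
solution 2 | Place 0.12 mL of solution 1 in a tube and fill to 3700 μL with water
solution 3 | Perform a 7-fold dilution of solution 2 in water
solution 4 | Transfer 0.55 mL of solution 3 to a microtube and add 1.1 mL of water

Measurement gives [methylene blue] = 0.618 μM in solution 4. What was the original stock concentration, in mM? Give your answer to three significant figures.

4.00 mM

Step 1: 4 mL brought to 40 mL → factor 40/4 = 10
Step 2: 0.12 mL brought to 3700 μL → factor 3.7/0.12 = 30.833
Step 3: 7-fold → factor 7
Step 4: 0.55 mL + 1.1 mL = 1.65 mL total → factor 1.65/0.55 = 3
Overall dilution factor = 10 × 30.833 × 7 × 3 = 6475
Stock = 0.618 μM × 6475 = 4002 μM = 4.00 mM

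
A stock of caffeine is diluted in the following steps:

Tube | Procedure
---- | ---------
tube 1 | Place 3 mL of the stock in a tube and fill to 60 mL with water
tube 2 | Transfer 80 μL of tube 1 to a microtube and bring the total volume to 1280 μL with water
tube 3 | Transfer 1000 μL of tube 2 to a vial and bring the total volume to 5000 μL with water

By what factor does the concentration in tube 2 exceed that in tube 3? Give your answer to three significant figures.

5.00

Step 1: 3 mL brought to 60 mL → factor 60/3 = 20
Step 2: 80 μL brought to 1280 μL → factor 1280/80 = 16
Step 3: 1000 μL brought to 5000 μL → factor 5000/1000 = 5
Dilution factor to tube 2 = 320; to tube 3 = 1600
[tube 2]/[tube 3] = (factor to tube 3)/(factor to tube 2) = 1600/320 = 5.00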